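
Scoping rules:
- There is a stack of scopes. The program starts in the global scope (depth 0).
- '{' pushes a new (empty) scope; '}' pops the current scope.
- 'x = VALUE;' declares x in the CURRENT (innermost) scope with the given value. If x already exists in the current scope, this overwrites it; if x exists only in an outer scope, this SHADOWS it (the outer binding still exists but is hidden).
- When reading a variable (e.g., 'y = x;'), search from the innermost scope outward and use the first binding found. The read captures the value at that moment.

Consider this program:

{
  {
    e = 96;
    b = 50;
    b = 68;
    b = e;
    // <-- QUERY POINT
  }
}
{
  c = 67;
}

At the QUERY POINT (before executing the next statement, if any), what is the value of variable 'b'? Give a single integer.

Answer: 96

Derivation:
Step 1: enter scope (depth=1)
Step 2: enter scope (depth=2)
Step 3: declare e=96 at depth 2
Step 4: declare b=50 at depth 2
Step 5: declare b=68 at depth 2
Step 6: declare b=(read e)=96 at depth 2
Visible at query point: b=96 e=96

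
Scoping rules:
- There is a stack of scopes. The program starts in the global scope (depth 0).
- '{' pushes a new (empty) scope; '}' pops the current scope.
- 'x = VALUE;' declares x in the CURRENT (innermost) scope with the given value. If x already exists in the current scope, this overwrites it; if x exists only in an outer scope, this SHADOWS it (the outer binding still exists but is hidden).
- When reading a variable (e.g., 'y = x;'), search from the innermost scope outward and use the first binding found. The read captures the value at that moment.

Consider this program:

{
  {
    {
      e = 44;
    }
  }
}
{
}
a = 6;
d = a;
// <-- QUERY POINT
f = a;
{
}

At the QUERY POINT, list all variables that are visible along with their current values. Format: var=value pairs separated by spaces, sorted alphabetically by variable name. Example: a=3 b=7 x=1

Answer: a=6 d=6

Derivation:
Step 1: enter scope (depth=1)
Step 2: enter scope (depth=2)
Step 3: enter scope (depth=3)
Step 4: declare e=44 at depth 3
Step 5: exit scope (depth=2)
Step 6: exit scope (depth=1)
Step 7: exit scope (depth=0)
Step 8: enter scope (depth=1)
Step 9: exit scope (depth=0)
Step 10: declare a=6 at depth 0
Step 11: declare d=(read a)=6 at depth 0
Visible at query point: a=6 d=6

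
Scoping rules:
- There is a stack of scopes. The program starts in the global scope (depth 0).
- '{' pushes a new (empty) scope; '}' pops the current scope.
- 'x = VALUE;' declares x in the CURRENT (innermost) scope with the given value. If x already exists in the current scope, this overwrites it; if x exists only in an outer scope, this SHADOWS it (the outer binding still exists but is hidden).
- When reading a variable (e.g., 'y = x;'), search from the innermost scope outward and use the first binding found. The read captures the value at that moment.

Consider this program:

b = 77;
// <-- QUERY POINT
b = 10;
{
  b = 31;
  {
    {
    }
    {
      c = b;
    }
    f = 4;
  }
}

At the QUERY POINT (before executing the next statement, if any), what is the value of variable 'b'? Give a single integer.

Step 1: declare b=77 at depth 0
Visible at query point: b=77

Answer: 77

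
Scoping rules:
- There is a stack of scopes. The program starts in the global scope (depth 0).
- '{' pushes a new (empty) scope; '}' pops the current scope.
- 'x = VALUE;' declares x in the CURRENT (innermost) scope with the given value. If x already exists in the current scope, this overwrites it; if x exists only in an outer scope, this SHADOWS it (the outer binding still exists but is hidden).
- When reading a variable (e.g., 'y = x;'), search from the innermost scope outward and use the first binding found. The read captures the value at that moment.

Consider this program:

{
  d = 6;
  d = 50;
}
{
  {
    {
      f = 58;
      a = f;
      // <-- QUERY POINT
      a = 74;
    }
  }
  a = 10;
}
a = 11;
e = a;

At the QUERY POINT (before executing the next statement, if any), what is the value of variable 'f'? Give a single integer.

Answer: 58

Derivation:
Step 1: enter scope (depth=1)
Step 2: declare d=6 at depth 1
Step 3: declare d=50 at depth 1
Step 4: exit scope (depth=0)
Step 5: enter scope (depth=1)
Step 6: enter scope (depth=2)
Step 7: enter scope (depth=3)
Step 8: declare f=58 at depth 3
Step 9: declare a=(read f)=58 at depth 3
Visible at query point: a=58 f=58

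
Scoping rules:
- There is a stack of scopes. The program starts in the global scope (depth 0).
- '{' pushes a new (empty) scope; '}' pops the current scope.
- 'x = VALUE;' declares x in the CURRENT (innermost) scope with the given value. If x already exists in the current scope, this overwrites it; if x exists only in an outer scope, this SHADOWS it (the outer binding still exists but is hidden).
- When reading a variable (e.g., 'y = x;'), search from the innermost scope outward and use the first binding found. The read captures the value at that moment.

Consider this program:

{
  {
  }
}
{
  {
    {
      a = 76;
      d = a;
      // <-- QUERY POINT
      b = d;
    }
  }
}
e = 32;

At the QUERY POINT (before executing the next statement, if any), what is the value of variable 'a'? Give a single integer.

Step 1: enter scope (depth=1)
Step 2: enter scope (depth=2)
Step 3: exit scope (depth=1)
Step 4: exit scope (depth=0)
Step 5: enter scope (depth=1)
Step 6: enter scope (depth=2)
Step 7: enter scope (depth=3)
Step 8: declare a=76 at depth 3
Step 9: declare d=(read a)=76 at depth 3
Visible at query point: a=76 d=76

Answer: 76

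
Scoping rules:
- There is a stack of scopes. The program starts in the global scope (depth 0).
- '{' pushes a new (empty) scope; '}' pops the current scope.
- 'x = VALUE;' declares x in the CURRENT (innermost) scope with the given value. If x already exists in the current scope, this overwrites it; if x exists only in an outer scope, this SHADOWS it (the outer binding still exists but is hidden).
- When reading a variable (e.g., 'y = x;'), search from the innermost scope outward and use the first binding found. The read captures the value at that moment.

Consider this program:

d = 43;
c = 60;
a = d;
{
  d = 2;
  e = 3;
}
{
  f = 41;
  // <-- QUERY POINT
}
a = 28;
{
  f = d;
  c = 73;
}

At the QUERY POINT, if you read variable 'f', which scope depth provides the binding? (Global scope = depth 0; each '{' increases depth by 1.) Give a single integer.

Step 1: declare d=43 at depth 0
Step 2: declare c=60 at depth 0
Step 3: declare a=(read d)=43 at depth 0
Step 4: enter scope (depth=1)
Step 5: declare d=2 at depth 1
Step 6: declare e=3 at depth 1
Step 7: exit scope (depth=0)
Step 8: enter scope (depth=1)
Step 9: declare f=41 at depth 1
Visible at query point: a=43 c=60 d=43 f=41

Answer: 1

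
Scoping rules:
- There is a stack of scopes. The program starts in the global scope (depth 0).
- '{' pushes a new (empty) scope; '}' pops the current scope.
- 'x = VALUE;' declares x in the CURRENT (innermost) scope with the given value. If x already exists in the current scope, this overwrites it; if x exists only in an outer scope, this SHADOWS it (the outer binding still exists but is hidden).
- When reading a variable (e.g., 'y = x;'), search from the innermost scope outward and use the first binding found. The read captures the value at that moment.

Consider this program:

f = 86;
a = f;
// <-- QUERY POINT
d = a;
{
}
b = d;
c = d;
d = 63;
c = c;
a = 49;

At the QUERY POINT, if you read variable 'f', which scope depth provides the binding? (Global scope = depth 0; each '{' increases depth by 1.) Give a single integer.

Step 1: declare f=86 at depth 0
Step 2: declare a=(read f)=86 at depth 0
Visible at query point: a=86 f=86

Answer: 0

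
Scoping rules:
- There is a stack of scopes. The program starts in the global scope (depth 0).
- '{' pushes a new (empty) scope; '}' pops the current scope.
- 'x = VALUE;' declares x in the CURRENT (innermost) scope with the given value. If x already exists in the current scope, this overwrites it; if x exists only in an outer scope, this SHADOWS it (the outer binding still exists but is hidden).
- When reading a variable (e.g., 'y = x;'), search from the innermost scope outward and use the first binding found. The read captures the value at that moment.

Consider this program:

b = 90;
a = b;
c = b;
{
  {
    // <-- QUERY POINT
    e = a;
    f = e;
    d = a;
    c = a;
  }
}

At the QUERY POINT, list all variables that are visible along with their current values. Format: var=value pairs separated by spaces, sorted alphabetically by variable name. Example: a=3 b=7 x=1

Step 1: declare b=90 at depth 0
Step 2: declare a=(read b)=90 at depth 0
Step 3: declare c=(read b)=90 at depth 0
Step 4: enter scope (depth=1)
Step 5: enter scope (depth=2)
Visible at query point: a=90 b=90 c=90

Answer: a=90 b=90 c=90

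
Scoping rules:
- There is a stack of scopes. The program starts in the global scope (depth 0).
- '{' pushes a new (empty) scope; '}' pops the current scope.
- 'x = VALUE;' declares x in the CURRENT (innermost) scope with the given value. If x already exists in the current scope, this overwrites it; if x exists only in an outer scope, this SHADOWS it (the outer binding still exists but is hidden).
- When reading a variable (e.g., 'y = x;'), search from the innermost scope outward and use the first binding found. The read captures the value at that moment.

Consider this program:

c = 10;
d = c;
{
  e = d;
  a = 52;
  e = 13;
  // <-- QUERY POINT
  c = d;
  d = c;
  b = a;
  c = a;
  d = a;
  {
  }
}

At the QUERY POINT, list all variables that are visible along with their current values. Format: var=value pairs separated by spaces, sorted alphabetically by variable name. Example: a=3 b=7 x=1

Answer: a=52 c=10 d=10 e=13

Derivation:
Step 1: declare c=10 at depth 0
Step 2: declare d=(read c)=10 at depth 0
Step 3: enter scope (depth=1)
Step 4: declare e=(read d)=10 at depth 1
Step 5: declare a=52 at depth 1
Step 6: declare e=13 at depth 1
Visible at query point: a=52 c=10 d=10 e=13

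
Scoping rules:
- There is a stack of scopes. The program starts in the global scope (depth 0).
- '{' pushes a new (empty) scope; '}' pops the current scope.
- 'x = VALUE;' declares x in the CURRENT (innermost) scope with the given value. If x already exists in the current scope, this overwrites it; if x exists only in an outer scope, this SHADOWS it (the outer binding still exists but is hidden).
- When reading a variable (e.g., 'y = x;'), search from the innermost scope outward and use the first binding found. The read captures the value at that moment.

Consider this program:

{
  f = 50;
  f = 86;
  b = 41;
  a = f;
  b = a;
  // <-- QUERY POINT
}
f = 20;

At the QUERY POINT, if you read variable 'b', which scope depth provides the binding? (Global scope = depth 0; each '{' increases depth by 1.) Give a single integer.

Step 1: enter scope (depth=1)
Step 2: declare f=50 at depth 1
Step 3: declare f=86 at depth 1
Step 4: declare b=41 at depth 1
Step 5: declare a=(read f)=86 at depth 1
Step 6: declare b=(read a)=86 at depth 1
Visible at query point: a=86 b=86 f=86

Answer: 1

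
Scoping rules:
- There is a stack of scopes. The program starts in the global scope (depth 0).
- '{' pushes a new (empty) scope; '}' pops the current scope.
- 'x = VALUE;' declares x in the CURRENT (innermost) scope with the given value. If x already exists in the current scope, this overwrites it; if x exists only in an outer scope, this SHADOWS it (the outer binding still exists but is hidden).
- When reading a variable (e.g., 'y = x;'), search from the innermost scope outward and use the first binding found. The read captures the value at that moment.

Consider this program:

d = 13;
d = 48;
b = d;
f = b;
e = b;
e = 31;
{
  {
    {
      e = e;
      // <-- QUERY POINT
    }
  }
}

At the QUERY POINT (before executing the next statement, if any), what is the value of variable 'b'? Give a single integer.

Step 1: declare d=13 at depth 0
Step 2: declare d=48 at depth 0
Step 3: declare b=(read d)=48 at depth 0
Step 4: declare f=(read b)=48 at depth 0
Step 5: declare e=(read b)=48 at depth 0
Step 6: declare e=31 at depth 0
Step 7: enter scope (depth=1)
Step 8: enter scope (depth=2)
Step 9: enter scope (depth=3)
Step 10: declare e=(read e)=31 at depth 3
Visible at query point: b=48 d=48 e=31 f=48

Answer: 48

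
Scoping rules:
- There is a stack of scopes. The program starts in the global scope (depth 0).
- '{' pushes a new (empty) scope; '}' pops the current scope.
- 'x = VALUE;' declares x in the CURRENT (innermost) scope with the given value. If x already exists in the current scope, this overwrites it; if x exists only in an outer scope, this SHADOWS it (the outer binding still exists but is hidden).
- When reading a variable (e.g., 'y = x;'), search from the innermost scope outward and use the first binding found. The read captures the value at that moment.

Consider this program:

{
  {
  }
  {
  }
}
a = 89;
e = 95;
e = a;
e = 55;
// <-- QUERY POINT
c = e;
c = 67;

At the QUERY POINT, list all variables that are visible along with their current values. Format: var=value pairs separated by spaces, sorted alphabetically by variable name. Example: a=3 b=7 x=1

Step 1: enter scope (depth=1)
Step 2: enter scope (depth=2)
Step 3: exit scope (depth=1)
Step 4: enter scope (depth=2)
Step 5: exit scope (depth=1)
Step 6: exit scope (depth=0)
Step 7: declare a=89 at depth 0
Step 8: declare e=95 at depth 0
Step 9: declare e=(read a)=89 at depth 0
Step 10: declare e=55 at depth 0
Visible at query point: a=89 e=55

Answer: a=89 e=55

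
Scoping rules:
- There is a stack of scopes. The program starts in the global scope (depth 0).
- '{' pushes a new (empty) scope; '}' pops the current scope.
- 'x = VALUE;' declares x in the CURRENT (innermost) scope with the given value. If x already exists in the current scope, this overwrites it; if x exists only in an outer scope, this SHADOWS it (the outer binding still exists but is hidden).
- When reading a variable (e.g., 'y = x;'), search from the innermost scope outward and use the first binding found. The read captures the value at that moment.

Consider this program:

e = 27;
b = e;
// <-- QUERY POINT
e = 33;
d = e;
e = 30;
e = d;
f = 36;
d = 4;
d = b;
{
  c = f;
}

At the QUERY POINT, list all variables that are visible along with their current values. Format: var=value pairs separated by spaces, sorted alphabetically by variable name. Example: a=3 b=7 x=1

Answer: b=27 e=27

Derivation:
Step 1: declare e=27 at depth 0
Step 2: declare b=(read e)=27 at depth 0
Visible at query point: b=27 e=27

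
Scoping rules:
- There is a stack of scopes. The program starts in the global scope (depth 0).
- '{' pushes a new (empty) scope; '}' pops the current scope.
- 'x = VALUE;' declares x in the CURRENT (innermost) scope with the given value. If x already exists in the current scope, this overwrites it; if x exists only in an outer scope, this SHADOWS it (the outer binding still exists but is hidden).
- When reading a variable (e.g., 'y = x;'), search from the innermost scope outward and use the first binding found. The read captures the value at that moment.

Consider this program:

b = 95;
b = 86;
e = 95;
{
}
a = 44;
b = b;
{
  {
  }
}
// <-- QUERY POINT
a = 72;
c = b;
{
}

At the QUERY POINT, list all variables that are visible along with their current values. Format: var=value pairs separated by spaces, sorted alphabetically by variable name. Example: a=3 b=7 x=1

Step 1: declare b=95 at depth 0
Step 2: declare b=86 at depth 0
Step 3: declare e=95 at depth 0
Step 4: enter scope (depth=1)
Step 5: exit scope (depth=0)
Step 6: declare a=44 at depth 0
Step 7: declare b=(read b)=86 at depth 0
Step 8: enter scope (depth=1)
Step 9: enter scope (depth=2)
Step 10: exit scope (depth=1)
Step 11: exit scope (depth=0)
Visible at query point: a=44 b=86 e=95

Answer: a=44 b=86 e=95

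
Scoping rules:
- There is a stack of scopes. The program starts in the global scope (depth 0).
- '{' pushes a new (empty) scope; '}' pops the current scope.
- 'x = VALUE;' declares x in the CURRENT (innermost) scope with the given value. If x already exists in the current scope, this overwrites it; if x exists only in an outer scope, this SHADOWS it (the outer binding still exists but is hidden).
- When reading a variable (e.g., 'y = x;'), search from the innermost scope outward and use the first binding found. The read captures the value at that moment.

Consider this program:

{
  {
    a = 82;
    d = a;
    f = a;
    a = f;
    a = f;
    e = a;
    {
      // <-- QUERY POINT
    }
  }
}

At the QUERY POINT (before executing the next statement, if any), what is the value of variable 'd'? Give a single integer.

Answer: 82

Derivation:
Step 1: enter scope (depth=1)
Step 2: enter scope (depth=2)
Step 3: declare a=82 at depth 2
Step 4: declare d=(read a)=82 at depth 2
Step 5: declare f=(read a)=82 at depth 2
Step 6: declare a=(read f)=82 at depth 2
Step 7: declare a=(read f)=82 at depth 2
Step 8: declare e=(read a)=82 at depth 2
Step 9: enter scope (depth=3)
Visible at query point: a=82 d=82 e=82 f=82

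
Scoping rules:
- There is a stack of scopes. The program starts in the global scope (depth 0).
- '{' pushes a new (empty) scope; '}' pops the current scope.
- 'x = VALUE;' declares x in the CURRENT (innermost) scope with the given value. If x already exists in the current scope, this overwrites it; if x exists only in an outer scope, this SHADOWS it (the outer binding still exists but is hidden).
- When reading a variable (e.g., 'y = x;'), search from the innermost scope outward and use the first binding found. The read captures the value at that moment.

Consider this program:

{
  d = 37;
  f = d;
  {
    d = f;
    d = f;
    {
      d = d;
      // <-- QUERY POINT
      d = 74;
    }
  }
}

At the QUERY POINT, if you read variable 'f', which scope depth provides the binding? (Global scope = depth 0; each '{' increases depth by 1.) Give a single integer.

Step 1: enter scope (depth=1)
Step 2: declare d=37 at depth 1
Step 3: declare f=(read d)=37 at depth 1
Step 4: enter scope (depth=2)
Step 5: declare d=(read f)=37 at depth 2
Step 6: declare d=(read f)=37 at depth 2
Step 7: enter scope (depth=3)
Step 8: declare d=(read d)=37 at depth 3
Visible at query point: d=37 f=37

Answer: 1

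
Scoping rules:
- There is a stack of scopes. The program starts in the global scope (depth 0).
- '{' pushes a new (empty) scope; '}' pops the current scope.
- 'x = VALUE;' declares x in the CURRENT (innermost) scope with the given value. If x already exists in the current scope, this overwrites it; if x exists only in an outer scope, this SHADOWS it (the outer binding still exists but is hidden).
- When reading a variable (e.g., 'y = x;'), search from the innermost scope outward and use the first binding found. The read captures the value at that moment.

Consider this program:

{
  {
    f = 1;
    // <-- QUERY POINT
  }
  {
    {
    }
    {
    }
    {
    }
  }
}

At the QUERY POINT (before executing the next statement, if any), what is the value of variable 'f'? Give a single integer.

Answer: 1

Derivation:
Step 1: enter scope (depth=1)
Step 2: enter scope (depth=2)
Step 3: declare f=1 at depth 2
Visible at query point: f=1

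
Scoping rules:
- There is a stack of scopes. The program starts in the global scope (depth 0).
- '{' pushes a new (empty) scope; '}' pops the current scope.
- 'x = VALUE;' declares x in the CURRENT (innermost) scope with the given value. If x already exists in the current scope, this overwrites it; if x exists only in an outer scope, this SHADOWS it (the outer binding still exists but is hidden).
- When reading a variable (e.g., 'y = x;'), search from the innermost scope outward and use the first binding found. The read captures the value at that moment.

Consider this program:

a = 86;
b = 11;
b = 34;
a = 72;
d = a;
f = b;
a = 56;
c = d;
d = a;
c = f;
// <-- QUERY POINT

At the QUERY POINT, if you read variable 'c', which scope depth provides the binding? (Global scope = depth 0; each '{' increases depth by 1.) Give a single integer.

Answer: 0

Derivation:
Step 1: declare a=86 at depth 0
Step 2: declare b=11 at depth 0
Step 3: declare b=34 at depth 0
Step 4: declare a=72 at depth 0
Step 5: declare d=(read a)=72 at depth 0
Step 6: declare f=(read b)=34 at depth 0
Step 7: declare a=56 at depth 0
Step 8: declare c=(read d)=72 at depth 0
Step 9: declare d=(read a)=56 at depth 0
Step 10: declare c=(read f)=34 at depth 0
Visible at query point: a=56 b=34 c=34 d=56 f=34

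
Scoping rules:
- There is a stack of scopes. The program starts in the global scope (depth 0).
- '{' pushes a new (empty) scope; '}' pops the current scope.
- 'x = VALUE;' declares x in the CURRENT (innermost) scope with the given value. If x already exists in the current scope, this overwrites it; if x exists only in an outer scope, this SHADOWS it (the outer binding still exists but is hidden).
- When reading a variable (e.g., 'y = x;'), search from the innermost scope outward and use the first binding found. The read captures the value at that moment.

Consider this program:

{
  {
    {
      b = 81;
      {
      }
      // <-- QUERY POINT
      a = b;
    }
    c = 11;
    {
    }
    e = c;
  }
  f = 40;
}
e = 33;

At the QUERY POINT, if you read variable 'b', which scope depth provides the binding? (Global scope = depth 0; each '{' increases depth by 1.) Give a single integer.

Answer: 3

Derivation:
Step 1: enter scope (depth=1)
Step 2: enter scope (depth=2)
Step 3: enter scope (depth=3)
Step 4: declare b=81 at depth 3
Step 5: enter scope (depth=4)
Step 6: exit scope (depth=3)
Visible at query point: b=81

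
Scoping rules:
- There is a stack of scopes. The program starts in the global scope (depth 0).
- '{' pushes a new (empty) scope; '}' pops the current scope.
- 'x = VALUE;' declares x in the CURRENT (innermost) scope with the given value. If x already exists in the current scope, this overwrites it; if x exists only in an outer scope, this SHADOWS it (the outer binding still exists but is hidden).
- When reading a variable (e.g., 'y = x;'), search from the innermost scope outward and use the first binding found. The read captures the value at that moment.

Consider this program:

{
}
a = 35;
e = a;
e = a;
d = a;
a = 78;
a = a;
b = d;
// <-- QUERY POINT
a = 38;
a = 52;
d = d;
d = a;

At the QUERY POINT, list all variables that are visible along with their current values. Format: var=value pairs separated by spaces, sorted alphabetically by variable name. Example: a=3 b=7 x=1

Answer: a=78 b=35 d=35 e=35

Derivation:
Step 1: enter scope (depth=1)
Step 2: exit scope (depth=0)
Step 3: declare a=35 at depth 0
Step 4: declare e=(read a)=35 at depth 0
Step 5: declare e=(read a)=35 at depth 0
Step 6: declare d=(read a)=35 at depth 0
Step 7: declare a=78 at depth 0
Step 8: declare a=(read a)=78 at depth 0
Step 9: declare b=(read d)=35 at depth 0
Visible at query point: a=78 b=35 d=35 e=35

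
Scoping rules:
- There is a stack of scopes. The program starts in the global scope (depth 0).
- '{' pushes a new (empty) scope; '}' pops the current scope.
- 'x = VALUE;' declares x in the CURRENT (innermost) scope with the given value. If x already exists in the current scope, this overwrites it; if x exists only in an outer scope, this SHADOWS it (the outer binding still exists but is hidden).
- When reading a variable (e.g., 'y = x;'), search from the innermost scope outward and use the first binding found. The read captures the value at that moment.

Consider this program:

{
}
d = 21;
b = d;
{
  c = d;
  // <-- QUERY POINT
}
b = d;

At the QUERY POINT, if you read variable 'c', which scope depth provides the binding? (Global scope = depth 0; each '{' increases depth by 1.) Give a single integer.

Answer: 1

Derivation:
Step 1: enter scope (depth=1)
Step 2: exit scope (depth=0)
Step 3: declare d=21 at depth 0
Step 4: declare b=(read d)=21 at depth 0
Step 5: enter scope (depth=1)
Step 6: declare c=(read d)=21 at depth 1
Visible at query point: b=21 c=21 d=21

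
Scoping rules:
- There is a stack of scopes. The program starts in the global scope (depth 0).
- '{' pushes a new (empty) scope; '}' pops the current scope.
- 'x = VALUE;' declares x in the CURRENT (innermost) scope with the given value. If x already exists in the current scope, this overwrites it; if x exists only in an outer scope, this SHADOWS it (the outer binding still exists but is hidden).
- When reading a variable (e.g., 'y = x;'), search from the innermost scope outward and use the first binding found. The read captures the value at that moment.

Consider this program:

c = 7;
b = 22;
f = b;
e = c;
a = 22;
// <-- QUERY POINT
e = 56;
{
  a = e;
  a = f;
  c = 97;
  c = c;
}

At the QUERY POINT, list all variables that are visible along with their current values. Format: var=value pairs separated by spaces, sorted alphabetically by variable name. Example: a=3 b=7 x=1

Answer: a=22 b=22 c=7 e=7 f=22

Derivation:
Step 1: declare c=7 at depth 0
Step 2: declare b=22 at depth 0
Step 3: declare f=(read b)=22 at depth 0
Step 4: declare e=(read c)=7 at depth 0
Step 5: declare a=22 at depth 0
Visible at query point: a=22 b=22 c=7 e=7 f=22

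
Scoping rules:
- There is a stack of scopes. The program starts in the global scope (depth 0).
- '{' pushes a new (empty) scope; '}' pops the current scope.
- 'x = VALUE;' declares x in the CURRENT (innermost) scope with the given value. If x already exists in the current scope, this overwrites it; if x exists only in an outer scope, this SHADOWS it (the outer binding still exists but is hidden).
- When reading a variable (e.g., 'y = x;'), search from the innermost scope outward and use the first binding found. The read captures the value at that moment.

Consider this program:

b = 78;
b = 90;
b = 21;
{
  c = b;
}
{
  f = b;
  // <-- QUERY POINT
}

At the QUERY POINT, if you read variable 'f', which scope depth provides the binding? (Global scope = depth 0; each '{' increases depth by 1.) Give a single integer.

Step 1: declare b=78 at depth 0
Step 2: declare b=90 at depth 0
Step 3: declare b=21 at depth 0
Step 4: enter scope (depth=1)
Step 5: declare c=(read b)=21 at depth 1
Step 6: exit scope (depth=0)
Step 7: enter scope (depth=1)
Step 8: declare f=(read b)=21 at depth 1
Visible at query point: b=21 f=21

Answer: 1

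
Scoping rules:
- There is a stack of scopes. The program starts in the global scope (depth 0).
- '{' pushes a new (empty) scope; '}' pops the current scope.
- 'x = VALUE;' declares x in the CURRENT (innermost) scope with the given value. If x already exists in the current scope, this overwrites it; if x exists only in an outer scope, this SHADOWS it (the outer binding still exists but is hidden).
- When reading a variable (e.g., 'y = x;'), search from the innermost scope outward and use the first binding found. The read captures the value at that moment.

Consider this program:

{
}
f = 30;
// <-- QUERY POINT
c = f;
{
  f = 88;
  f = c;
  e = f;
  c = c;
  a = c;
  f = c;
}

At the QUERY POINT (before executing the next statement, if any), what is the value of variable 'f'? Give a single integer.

Step 1: enter scope (depth=1)
Step 2: exit scope (depth=0)
Step 3: declare f=30 at depth 0
Visible at query point: f=30

Answer: 30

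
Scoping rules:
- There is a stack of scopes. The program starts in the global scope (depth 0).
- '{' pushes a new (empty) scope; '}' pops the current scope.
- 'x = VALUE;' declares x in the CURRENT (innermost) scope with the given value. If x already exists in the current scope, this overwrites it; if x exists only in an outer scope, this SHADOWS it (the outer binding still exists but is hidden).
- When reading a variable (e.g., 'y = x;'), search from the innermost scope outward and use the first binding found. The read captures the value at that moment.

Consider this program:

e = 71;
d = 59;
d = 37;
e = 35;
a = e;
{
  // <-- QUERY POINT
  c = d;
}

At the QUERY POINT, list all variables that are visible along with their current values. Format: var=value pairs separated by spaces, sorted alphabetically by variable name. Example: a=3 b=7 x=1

Answer: a=35 d=37 e=35

Derivation:
Step 1: declare e=71 at depth 0
Step 2: declare d=59 at depth 0
Step 3: declare d=37 at depth 0
Step 4: declare e=35 at depth 0
Step 5: declare a=(read e)=35 at depth 0
Step 6: enter scope (depth=1)
Visible at query point: a=35 d=37 e=35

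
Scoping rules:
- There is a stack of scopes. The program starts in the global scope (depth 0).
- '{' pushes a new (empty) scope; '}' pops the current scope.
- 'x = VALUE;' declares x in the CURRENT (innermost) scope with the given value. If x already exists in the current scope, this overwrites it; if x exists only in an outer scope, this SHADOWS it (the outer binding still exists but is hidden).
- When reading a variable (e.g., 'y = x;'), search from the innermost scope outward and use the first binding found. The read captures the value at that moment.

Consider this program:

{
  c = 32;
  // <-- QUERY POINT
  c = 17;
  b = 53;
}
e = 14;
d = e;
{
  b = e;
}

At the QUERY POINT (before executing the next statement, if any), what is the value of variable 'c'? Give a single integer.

Step 1: enter scope (depth=1)
Step 2: declare c=32 at depth 1
Visible at query point: c=32

Answer: 32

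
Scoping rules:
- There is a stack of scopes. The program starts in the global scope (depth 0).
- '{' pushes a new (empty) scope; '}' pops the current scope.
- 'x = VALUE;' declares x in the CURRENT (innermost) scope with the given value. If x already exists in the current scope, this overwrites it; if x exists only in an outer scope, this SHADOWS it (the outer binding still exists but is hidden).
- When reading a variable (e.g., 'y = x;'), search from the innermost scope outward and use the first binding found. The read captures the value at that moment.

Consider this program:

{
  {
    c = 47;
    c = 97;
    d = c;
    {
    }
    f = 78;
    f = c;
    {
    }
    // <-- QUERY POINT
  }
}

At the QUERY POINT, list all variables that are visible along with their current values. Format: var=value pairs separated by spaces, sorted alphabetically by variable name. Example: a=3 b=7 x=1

Answer: c=97 d=97 f=97

Derivation:
Step 1: enter scope (depth=1)
Step 2: enter scope (depth=2)
Step 3: declare c=47 at depth 2
Step 4: declare c=97 at depth 2
Step 5: declare d=(read c)=97 at depth 2
Step 6: enter scope (depth=3)
Step 7: exit scope (depth=2)
Step 8: declare f=78 at depth 2
Step 9: declare f=(read c)=97 at depth 2
Step 10: enter scope (depth=3)
Step 11: exit scope (depth=2)
Visible at query point: c=97 d=97 f=97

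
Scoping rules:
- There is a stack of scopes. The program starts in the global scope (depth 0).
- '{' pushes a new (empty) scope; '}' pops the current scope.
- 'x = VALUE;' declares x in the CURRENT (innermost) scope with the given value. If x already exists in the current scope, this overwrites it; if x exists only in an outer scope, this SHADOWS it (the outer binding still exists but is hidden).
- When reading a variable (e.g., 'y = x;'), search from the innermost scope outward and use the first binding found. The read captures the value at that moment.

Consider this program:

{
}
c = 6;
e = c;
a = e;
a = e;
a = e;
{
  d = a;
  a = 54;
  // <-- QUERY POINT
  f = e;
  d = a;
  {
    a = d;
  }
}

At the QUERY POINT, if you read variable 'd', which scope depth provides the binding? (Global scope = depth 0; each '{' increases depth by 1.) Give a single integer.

Step 1: enter scope (depth=1)
Step 2: exit scope (depth=0)
Step 3: declare c=6 at depth 0
Step 4: declare e=(read c)=6 at depth 0
Step 5: declare a=(read e)=6 at depth 0
Step 6: declare a=(read e)=6 at depth 0
Step 7: declare a=(read e)=6 at depth 0
Step 8: enter scope (depth=1)
Step 9: declare d=(read a)=6 at depth 1
Step 10: declare a=54 at depth 1
Visible at query point: a=54 c=6 d=6 e=6

Answer: 1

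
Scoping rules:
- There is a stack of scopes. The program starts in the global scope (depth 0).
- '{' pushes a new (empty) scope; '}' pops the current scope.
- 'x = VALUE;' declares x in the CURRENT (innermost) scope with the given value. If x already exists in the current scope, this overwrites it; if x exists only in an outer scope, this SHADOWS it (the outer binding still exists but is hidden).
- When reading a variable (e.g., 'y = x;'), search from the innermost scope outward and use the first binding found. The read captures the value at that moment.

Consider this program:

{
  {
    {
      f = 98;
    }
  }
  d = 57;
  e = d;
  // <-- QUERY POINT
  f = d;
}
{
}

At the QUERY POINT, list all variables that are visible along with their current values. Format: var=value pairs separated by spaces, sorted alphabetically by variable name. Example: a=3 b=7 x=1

Answer: d=57 e=57

Derivation:
Step 1: enter scope (depth=1)
Step 2: enter scope (depth=2)
Step 3: enter scope (depth=3)
Step 4: declare f=98 at depth 3
Step 5: exit scope (depth=2)
Step 6: exit scope (depth=1)
Step 7: declare d=57 at depth 1
Step 8: declare e=(read d)=57 at depth 1
Visible at query point: d=57 e=57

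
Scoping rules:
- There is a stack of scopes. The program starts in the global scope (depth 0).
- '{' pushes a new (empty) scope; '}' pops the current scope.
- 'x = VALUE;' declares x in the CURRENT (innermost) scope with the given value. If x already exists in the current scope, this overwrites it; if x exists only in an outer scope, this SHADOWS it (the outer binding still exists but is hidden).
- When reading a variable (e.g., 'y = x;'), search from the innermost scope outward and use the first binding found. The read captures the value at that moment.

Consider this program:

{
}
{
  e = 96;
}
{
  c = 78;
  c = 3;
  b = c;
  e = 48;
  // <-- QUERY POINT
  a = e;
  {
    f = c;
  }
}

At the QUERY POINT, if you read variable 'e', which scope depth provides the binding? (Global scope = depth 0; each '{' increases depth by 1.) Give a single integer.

Answer: 1

Derivation:
Step 1: enter scope (depth=1)
Step 2: exit scope (depth=0)
Step 3: enter scope (depth=1)
Step 4: declare e=96 at depth 1
Step 5: exit scope (depth=0)
Step 6: enter scope (depth=1)
Step 7: declare c=78 at depth 1
Step 8: declare c=3 at depth 1
Step 9: declare b=(read c)=3 at depth 1
Step 10: declare e=48 at depth 1
Visible at query point: b=3 c=3 e=48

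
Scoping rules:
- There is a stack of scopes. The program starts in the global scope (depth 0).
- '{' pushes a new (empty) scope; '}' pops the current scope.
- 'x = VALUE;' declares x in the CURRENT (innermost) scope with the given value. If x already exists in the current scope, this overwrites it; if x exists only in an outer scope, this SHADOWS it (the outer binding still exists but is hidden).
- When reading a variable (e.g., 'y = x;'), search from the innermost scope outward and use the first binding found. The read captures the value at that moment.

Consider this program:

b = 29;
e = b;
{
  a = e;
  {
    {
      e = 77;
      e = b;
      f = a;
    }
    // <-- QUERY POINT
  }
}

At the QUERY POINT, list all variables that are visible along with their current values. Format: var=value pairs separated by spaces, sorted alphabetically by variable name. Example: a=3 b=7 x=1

Step 1: declare b=29 at depth 0
Step 2: declare e=(read b)=29 at depth 0
Step 3: enter scope (depth=1)
Step 4: declare a=(read e)=29 at depth 1
Step 5: enter scope (depth=2)
Step 6: enter scope (depth=3)
Step 7: declare e=77 at depth 3
Step 8: declare e=(read b)=29 at depth 3
Step 9: declare f=(read a)=29 at depth 3
Step 10: exit scope (depth=2)
Visible at query point: a=29 b=29 e=29

Answer: a=29 b=29 e=29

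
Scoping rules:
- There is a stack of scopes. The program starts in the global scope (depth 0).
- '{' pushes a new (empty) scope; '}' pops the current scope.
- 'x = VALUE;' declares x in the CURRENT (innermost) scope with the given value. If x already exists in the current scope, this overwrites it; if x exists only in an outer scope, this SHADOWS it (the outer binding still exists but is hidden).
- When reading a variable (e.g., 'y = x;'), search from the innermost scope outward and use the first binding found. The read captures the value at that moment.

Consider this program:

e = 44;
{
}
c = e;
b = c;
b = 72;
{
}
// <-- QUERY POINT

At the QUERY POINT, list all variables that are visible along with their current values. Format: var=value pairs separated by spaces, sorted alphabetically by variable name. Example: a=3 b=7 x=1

Step 1: declare e=44 at depth 0
Step 2: enter scope (depth=1)
Step 3: exit scope (depth=0)
Step 4: declare c=(read e)=44 at depth 0
Step 5: declare b=(read c)=44 at depth 0
Step 6: declare b=72 at depth 0
Step 7: enter scope (depth=1)
Step 8: exit scope (depth=0)
Visible at query point: b=72 c=44 e=44

Answer: b=72 c=44 e=44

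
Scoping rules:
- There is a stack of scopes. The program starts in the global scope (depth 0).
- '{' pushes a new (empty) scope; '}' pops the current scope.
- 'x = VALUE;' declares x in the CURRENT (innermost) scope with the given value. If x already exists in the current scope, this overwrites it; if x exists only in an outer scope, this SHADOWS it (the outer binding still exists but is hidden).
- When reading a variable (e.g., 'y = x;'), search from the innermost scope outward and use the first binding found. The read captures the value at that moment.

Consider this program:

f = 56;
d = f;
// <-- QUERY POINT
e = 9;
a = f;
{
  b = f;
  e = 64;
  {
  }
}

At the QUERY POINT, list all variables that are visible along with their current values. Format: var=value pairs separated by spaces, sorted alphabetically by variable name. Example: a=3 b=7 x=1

Step 1: declare f=56 at depth 0
Step 2: declare d=(read f)=56 at depth 0
Visible at query point: d=56 f=56

Answer: d=56 f=56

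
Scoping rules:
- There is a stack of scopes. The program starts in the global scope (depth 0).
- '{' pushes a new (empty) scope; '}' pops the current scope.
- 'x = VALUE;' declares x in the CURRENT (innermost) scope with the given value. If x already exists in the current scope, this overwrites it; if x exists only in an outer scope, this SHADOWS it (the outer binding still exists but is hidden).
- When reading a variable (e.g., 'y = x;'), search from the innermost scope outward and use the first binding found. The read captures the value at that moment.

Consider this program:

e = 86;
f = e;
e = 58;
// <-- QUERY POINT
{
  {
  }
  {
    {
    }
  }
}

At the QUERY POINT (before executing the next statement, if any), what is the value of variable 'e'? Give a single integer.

Step 1: declare e=86 at depth 0
Step 2: declare f=(read e)=86 at depth 0
Step 3: declare e=58 at depth 0
Visible at query point: e=58 f=86

Answer: 58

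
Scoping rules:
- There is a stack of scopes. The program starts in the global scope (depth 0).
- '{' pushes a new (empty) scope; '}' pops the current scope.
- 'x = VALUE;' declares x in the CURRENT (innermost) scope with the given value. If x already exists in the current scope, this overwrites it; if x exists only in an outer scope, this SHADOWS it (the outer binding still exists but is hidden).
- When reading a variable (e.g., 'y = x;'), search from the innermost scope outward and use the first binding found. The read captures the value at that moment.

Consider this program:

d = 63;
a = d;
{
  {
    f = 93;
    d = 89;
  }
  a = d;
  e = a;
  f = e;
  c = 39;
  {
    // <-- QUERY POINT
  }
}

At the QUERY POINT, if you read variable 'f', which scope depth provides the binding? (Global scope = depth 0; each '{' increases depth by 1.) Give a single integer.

Answer: 1

Derivation:
Step 1: declare d=63 at depth 0
Step 2: declare a=(read d)=63 at depth 0
Step 3: enter scope (depth=1)
Step 4: enter scope (depth=2)
Step 5: declare f=93 at depth 2
Step 6: declare d=89 at depth 2
Step 7: exit scope (depth=1)
Step 8: declare a=(read d)=63 at depth 1
Step 9: declare e=(read a)=63 at depth 1
Step 10: declare f=(read e)=63 at depth 1
Step 11: declare c=39 at depth 1
Step 12: enter scope (depth=2)
Visible at query point: a=63 c=39 d=63 e=63 f=63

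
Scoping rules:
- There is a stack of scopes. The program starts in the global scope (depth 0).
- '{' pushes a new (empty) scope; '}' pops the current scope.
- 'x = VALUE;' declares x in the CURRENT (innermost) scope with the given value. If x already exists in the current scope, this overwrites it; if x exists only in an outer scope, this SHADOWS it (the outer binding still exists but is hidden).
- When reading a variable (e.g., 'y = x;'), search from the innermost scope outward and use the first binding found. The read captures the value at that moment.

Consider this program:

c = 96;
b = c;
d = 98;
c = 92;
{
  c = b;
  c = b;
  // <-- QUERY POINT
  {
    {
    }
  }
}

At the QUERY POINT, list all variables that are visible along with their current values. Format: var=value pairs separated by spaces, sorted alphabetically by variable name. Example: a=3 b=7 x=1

Step 1: declare c=96 at depth 0
Step 2: declare b=(read c)=96 at depth 0
Step 3: declare d=98 at depth 0
Step 4: declare c=92 at depth 0
Step 5: enter scope (depth=1)
Step 6: declare c=(read b)=96 at depth 1
Step 7: declare c=(read b)=96 at depth 1
Visible at query point: b=96 c=96 d=98

Answer: b=96 c=96 d=98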